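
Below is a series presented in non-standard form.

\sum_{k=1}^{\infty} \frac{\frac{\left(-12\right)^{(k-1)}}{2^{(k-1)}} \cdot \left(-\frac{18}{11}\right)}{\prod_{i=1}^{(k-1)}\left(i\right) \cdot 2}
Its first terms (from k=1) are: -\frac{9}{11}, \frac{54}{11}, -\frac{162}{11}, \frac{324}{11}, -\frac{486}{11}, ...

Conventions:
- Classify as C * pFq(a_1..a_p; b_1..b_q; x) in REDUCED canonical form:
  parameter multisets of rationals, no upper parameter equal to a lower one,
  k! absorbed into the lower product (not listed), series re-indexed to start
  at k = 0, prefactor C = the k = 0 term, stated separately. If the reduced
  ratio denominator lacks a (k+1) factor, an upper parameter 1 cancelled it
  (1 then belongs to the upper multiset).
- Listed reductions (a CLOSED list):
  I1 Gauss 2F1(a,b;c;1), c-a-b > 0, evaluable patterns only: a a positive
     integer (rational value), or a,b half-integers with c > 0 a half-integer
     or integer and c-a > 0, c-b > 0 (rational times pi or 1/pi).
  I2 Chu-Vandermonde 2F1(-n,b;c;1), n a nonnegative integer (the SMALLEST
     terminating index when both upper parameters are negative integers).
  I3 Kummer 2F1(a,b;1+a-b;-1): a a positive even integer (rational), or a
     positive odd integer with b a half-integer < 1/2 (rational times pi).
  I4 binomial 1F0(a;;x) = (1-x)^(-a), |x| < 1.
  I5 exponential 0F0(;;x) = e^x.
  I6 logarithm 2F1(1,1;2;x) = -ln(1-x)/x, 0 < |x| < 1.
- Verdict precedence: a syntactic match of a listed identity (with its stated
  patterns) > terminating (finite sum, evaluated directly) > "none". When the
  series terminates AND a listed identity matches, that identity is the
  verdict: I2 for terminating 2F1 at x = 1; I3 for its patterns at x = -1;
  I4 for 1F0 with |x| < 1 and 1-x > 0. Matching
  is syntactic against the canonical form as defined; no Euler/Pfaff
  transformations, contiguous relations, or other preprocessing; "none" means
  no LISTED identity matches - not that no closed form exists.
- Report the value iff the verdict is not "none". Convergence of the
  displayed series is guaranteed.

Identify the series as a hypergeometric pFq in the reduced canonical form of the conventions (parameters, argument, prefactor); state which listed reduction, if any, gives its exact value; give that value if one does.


Classification (C = -\frac{9}{11}): 0F0 with upper {-}, lower {-}, argument x = -6. Verdict: the exponential series (I5) matches (the 0F0 exponential series at x = -6). Sum: \left(-\frac{9}{11}\right) \cdot e^{-6}.

The tell: t_0 being -\frac{9}{11}, the product of the first k integers (C = -9/11, x = -6) is k!.
Term ratio: r(k) = -6 * 1 / [(k+1)] - rational; roots negated = parameters, x = -6, C = -\frac{9}{11}.


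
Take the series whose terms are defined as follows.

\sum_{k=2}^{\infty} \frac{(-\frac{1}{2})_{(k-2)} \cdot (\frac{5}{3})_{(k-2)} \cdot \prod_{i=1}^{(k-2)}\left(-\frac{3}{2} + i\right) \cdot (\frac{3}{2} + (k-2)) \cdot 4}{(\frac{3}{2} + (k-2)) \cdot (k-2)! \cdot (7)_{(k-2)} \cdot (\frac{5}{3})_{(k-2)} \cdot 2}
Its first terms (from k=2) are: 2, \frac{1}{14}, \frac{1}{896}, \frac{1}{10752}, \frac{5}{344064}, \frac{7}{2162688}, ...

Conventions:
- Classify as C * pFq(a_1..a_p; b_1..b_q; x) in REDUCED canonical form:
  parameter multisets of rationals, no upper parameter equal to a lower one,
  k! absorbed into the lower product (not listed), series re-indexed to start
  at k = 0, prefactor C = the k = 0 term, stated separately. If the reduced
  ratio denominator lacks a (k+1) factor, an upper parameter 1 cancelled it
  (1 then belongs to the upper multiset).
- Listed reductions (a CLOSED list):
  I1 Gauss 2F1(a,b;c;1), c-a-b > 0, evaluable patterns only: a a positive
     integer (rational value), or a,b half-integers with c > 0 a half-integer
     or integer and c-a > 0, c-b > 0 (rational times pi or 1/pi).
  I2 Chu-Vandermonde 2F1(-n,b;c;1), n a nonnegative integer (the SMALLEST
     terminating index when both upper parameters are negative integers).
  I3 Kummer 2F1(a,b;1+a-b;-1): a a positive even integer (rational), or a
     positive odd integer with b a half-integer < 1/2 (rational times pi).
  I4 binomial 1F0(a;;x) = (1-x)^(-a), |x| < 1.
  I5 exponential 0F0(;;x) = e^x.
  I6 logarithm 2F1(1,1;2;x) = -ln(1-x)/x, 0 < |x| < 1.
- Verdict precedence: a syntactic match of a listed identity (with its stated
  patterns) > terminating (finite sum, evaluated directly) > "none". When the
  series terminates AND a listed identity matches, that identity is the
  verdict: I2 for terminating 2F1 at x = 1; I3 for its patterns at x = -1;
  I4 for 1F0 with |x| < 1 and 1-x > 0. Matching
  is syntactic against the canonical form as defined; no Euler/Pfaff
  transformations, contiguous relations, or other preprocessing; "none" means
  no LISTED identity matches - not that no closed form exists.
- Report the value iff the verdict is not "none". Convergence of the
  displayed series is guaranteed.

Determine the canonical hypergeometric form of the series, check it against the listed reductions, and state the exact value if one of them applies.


Classification (C = 2): 2F1 with upper {-\frac{1}{2}, -\frac{1}{2}}, lower {7}, argument x = 1. Verdict: Gauss (I1, half-integer pattern) fires (x = 1; upper {-\frac{1}{2}, -\frac{1}{2}} half-integers, c = 7 in the evaluable pattern). Exact value: \frac{8388608}{1288287} / \pi.

Key step: from the first term 2: the factor k + 3/2 cancels (top and bottom), leaving prefactor 2.
Adjacent-term ratio: r(k) = 1 * (k-\frac{1}{2}) (k-\frac{1}{2}) / [(k+7) (k+1)] - rational in k, leading ratio 1; with t_0 = 2, classification follows.


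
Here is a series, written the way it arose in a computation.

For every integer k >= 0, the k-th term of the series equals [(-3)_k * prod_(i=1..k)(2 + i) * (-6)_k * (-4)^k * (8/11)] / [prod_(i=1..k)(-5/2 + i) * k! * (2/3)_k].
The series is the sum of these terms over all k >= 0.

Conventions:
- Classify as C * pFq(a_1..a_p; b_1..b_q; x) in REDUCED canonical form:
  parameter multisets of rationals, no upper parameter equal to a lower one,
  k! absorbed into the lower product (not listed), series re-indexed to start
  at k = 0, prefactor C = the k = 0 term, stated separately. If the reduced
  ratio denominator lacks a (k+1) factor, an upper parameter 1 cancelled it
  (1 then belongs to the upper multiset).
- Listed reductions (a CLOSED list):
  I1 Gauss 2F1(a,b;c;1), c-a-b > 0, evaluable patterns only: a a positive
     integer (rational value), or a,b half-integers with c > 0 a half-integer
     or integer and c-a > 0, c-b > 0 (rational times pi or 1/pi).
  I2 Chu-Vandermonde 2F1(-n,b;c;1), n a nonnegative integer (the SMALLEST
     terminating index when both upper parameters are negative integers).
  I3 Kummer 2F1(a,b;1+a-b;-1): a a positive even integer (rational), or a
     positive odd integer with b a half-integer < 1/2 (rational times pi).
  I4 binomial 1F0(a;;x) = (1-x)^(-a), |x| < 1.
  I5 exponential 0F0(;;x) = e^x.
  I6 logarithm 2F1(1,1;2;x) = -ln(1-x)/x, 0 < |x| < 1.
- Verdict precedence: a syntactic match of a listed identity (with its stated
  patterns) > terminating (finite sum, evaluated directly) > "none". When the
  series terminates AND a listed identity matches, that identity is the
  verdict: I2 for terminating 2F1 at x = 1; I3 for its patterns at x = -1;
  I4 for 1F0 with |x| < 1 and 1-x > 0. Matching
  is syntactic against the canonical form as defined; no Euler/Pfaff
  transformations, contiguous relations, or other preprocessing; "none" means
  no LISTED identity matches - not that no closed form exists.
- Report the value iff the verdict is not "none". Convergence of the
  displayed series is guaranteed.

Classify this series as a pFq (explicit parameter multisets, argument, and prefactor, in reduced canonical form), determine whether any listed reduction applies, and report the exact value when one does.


First insight: with t_0 = 8/11, the lower running product (C = 8/11, x = -4) is a rising factorial.
Consecutive-term ratio: r(k) = (-4) * (k-6) (k-3) (k+3) / [(k-3/2) (k+2/3) (k+1)] - poly over poly, x = (-4) from leading terms; C = 8/11 at k = 0.

Reduced: x = -4, 3F2, upper = {-6, -3, 3}, lower = {-3/2, 2/3}, C = 8/11. Verdict: terminating - no listed pattern fits, but -3 in the upper list cuts the series at k = 3; direct evaluation. Value: -286376.


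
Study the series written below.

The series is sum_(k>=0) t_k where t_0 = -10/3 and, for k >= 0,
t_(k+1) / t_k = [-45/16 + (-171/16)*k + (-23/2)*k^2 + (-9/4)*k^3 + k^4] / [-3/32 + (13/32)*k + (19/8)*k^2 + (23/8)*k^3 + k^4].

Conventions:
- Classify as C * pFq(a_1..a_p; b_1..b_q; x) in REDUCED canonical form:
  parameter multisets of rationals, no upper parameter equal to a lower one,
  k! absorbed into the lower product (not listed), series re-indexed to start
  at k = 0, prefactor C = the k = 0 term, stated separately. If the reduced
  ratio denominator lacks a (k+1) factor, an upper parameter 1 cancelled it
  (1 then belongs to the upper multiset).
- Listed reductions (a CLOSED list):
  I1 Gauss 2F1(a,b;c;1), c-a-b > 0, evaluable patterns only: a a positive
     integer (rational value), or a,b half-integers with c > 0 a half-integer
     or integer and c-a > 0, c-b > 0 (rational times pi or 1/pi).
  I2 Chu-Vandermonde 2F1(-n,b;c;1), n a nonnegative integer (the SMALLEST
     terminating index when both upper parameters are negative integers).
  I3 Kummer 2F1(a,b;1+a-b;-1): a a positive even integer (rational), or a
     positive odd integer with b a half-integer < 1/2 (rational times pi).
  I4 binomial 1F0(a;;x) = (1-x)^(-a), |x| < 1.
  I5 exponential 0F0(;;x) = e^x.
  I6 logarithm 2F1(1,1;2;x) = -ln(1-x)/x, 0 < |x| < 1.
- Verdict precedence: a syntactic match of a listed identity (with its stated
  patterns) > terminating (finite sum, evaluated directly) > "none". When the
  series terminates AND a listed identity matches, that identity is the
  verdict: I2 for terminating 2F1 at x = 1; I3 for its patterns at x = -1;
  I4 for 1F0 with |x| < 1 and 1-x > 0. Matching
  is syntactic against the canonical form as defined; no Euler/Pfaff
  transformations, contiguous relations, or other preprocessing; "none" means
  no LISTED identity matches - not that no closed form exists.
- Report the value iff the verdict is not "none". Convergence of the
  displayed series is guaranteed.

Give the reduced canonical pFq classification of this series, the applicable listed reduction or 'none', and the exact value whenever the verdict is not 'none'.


Prefactor -10/3, argument 1: 2F1 with upper {-5, 3/4} over lower {-1/8}. Verdict: this is Chu-Vandermonde (I2) (terminating 2F1 at x = 1 with n = 5, b = 3/4, c = -1/8). Sum: -850/713.

Key observation: t_0 being -10/3, roots of the ratio polynomials (C = -10/3, x = 1) are the negated parameters.
Step ratio: r(k) = 1 * (k-5) (k+3/4) / [(k-1/8) (k+1)] - poly over poly, x = 1 from leading terms; C = -10/3 at k = 0.


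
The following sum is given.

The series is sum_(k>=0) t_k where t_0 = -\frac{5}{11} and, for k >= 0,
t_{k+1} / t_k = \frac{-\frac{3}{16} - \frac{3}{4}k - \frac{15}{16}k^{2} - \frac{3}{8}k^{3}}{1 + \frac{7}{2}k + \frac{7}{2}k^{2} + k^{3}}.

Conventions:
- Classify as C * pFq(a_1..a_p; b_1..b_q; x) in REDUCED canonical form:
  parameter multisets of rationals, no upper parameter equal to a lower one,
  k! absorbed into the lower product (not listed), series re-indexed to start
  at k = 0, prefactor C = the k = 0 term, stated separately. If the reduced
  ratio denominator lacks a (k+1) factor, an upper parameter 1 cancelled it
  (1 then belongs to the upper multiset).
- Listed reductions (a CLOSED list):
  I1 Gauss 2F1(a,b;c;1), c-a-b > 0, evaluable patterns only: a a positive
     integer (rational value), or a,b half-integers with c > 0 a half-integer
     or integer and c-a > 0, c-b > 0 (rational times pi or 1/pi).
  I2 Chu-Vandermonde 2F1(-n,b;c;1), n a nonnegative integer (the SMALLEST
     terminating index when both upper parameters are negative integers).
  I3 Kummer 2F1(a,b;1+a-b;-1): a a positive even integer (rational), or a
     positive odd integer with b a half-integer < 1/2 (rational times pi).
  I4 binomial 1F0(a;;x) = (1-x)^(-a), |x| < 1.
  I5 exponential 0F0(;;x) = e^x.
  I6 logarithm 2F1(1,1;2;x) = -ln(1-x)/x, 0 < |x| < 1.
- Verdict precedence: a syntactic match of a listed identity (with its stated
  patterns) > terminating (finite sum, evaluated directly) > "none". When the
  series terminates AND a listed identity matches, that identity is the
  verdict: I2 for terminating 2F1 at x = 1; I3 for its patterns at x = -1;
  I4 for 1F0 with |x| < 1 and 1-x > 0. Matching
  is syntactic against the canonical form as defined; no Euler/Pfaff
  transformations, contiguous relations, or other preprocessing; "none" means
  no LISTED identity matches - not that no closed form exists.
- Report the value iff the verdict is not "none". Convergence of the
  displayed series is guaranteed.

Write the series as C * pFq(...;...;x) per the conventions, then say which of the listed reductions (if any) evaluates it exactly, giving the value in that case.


With C = -\frac{5}{11}: the canonical form is 2F1(1, 1; 2; -\frac{3}{8}). Verdict at x = -\frac{3}{8}: logarithm (I6) matches (the logarithm: parameters (1,1;2), x = -\frac{3}{8}). Value: \left(-\frac{40}{33}\right) \cdot \ln\left(\frac{11}{8}\right).

The tell: t_0 = -\frac{5}{11} here, and the expanded ratio factors over Q; prefactor -5/11, roots give parameters.
Step ratio: r(k) = -\frac{3}{8} * (k+1) (k+1) / [(k+2) (k+1)] - rational; roots negated = parameters, x = -\frac{3}{8}, C = -\frac{5}{11}.


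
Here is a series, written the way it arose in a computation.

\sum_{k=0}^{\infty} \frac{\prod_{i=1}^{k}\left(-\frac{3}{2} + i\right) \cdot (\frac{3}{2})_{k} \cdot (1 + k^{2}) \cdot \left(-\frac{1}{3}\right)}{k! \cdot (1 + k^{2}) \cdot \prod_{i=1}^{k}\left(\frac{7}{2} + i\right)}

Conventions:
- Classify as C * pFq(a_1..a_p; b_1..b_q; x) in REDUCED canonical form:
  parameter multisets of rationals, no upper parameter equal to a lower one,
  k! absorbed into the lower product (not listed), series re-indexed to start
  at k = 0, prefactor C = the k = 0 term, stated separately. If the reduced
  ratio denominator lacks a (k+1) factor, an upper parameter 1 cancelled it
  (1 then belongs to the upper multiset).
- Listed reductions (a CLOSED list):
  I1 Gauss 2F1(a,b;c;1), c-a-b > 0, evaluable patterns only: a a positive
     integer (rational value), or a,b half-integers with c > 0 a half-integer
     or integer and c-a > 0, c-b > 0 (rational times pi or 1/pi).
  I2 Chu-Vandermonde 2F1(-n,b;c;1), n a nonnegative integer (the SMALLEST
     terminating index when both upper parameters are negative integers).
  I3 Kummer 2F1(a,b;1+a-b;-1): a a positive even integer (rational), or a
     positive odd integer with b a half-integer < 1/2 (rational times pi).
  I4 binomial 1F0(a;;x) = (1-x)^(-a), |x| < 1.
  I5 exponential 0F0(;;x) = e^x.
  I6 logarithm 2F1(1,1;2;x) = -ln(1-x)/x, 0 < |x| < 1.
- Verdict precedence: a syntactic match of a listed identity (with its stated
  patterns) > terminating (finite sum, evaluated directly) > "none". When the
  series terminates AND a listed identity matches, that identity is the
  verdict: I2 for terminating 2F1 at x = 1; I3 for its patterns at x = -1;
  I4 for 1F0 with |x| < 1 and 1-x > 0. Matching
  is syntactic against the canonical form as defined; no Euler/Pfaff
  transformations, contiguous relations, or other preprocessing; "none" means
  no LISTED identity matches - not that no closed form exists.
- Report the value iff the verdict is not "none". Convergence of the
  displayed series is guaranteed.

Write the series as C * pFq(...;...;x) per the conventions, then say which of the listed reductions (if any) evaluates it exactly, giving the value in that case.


Prefactor -\frac{1}{3}, argument 1: 2F1 with upper {-\frac{1}{2}, \frac{3}{2}} over lower {\frac{9}{2}}. Verdict: the half-integer Gauss pattern (I1) applies (x = 1; upper {-\frac{1}{2}, \frac{3}{2}} half-integers, c = \frac{9}{2} in the evaluable pattern). Exact value: \left(-\frac{175}{2048}\right) \cdot \pi.

Structural cue: t_0 being -\frac{1}{3}, the lower running product (prefactor -1/3) is a rising factorial.
Ratio: r(k) = 1 * (k-\frac{1}{2}) (k+\frac{3}{2}) / [(k+\frac{9}{2}) (k+1)] - rational in k. x = 1; t_0 = -\frac{1}{3}; negate the roots.


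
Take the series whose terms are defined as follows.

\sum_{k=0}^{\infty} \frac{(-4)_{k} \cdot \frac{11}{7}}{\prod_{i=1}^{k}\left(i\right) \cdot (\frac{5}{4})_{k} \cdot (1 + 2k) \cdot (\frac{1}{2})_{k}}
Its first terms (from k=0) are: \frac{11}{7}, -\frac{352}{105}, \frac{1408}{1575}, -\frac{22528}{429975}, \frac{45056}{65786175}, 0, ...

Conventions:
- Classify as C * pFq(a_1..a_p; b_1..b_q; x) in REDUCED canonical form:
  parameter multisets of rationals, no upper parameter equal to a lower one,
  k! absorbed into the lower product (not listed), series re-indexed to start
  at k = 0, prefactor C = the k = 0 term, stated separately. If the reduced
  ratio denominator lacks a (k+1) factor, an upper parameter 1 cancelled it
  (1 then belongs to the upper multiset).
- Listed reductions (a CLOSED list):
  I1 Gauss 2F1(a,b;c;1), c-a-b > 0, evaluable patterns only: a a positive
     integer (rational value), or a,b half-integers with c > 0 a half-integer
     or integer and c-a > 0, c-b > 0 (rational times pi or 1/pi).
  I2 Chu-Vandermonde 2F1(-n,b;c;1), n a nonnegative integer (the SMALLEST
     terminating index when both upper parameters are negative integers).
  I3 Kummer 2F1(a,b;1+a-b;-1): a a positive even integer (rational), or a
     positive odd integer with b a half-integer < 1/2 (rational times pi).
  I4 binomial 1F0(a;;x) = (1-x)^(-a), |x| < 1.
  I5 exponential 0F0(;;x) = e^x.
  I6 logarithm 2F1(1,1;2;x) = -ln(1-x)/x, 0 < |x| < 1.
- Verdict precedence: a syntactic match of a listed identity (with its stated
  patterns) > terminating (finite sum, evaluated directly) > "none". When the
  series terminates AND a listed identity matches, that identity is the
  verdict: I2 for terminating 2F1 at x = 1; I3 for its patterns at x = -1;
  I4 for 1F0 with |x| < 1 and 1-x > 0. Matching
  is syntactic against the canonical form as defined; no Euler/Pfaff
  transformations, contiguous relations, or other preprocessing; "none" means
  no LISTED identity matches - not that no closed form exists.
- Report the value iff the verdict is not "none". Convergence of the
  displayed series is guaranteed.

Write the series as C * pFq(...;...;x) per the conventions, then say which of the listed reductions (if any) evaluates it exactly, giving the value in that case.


Key step: t_0 being \frac{11}{7}, the lower (2k+1) factor (C = 11/7, x = 1) shifts a half-integer Pochhammer.
Consecutive-term ratio: r(k) = 1 * (k-4) / [(k+\frac{5}{4}) (k+\frac{3}{2}) (k+1)] - rational in k, leading ratio 1; with t_0 = \frac{11}{7}, classification follows.

At argument 1: a 1F2 with upper {-4}, lower {\frac{5}{4}, \frac{3}{2}}, scaled by C = \frac{11}{7}. Verdict: terminating. With -4 upstairs the series is a 5-term polynomial sum; evaluated term by term. Value: -\frac{61753021}{65786175}.


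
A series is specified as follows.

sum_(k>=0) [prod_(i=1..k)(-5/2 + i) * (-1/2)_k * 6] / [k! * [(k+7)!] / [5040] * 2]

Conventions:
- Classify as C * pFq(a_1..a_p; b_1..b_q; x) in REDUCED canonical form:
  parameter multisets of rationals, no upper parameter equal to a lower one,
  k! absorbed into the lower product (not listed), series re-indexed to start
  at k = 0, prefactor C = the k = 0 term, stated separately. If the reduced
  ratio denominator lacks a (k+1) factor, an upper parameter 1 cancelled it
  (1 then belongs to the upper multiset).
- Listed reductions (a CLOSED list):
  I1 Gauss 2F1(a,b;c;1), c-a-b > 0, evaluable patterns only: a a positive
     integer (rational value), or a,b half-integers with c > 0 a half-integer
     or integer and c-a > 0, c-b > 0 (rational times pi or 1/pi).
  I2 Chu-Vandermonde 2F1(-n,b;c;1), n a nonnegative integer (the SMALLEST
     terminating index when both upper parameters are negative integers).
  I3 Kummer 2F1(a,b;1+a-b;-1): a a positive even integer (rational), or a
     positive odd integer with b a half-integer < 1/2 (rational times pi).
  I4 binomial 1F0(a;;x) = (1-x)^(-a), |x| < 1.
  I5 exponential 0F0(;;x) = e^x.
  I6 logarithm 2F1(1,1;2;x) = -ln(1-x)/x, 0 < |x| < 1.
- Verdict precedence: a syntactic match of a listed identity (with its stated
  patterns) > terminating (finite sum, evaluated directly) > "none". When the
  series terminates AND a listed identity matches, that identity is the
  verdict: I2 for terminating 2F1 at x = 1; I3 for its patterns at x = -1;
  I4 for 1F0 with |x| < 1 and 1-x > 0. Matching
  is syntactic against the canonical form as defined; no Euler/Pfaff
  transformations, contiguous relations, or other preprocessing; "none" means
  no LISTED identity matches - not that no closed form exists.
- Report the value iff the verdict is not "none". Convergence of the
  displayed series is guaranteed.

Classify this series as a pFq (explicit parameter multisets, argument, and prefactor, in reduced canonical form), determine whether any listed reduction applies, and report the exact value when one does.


With C = 3: the canonical form is 2F1(-3/2, -1/2; 8; 1). Verdict: the half-integer Gauss pattern (I1) applies (x = 1; upper {-3/2, -1/2} half-integers, c = 8 in the evaluable pattern). Sum: (268435456/26072475) / pi.

Key step: t_0 = 3 here, and the running product (C = 3, x = 1) telescopes to a rising factorial.
Consecutive-term ratio: r(k) = 1 * (k-3/2) (k-1/2) / [(k+8) (k+1)] - rational in k, leading ratio 1; with t_0 = 3, classification follows.


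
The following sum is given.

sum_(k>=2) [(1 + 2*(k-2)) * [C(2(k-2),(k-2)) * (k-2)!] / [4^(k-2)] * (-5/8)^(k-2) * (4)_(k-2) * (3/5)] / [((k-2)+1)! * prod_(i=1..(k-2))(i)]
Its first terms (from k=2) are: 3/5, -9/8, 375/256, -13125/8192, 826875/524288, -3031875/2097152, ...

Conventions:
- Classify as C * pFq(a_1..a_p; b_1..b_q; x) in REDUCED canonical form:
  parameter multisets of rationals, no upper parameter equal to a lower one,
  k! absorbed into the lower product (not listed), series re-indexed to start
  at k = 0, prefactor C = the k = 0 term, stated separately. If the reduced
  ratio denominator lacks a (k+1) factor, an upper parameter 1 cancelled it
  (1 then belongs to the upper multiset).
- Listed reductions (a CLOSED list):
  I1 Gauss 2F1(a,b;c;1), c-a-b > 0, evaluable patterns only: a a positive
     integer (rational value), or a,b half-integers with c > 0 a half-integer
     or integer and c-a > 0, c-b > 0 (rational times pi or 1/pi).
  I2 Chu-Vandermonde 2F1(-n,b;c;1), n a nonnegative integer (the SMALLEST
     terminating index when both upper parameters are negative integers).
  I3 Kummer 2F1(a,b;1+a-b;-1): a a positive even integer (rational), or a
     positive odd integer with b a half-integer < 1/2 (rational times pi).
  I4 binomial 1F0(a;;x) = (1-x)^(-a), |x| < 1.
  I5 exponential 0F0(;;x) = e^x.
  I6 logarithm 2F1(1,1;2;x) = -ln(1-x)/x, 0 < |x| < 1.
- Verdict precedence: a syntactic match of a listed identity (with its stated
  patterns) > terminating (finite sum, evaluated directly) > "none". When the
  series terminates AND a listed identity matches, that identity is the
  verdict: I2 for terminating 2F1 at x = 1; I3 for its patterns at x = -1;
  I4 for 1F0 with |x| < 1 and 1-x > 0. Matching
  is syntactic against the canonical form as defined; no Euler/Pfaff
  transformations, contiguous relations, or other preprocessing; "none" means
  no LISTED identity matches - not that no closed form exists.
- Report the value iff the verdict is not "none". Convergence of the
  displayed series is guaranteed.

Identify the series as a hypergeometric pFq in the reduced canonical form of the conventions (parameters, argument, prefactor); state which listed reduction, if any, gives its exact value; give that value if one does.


With C = 3/5: the canonical form is 2F1(3/2, 4; 2; -5/8). Verdict: none. No listed pattern accepts 2F1(3/2, 4; 2; -5/8).

The tell: t_0 = 3/5 here, and the (2k+1) factor (C = 3/5) shifts (1/2)_k to (3/2)_k.
Term ratio: r(k) = (-5/8) * (k+3/2) (k+4) / [(k+2) (k+1)] ; factor over Q: parameters, x = (-5/8), and C = 3/5.


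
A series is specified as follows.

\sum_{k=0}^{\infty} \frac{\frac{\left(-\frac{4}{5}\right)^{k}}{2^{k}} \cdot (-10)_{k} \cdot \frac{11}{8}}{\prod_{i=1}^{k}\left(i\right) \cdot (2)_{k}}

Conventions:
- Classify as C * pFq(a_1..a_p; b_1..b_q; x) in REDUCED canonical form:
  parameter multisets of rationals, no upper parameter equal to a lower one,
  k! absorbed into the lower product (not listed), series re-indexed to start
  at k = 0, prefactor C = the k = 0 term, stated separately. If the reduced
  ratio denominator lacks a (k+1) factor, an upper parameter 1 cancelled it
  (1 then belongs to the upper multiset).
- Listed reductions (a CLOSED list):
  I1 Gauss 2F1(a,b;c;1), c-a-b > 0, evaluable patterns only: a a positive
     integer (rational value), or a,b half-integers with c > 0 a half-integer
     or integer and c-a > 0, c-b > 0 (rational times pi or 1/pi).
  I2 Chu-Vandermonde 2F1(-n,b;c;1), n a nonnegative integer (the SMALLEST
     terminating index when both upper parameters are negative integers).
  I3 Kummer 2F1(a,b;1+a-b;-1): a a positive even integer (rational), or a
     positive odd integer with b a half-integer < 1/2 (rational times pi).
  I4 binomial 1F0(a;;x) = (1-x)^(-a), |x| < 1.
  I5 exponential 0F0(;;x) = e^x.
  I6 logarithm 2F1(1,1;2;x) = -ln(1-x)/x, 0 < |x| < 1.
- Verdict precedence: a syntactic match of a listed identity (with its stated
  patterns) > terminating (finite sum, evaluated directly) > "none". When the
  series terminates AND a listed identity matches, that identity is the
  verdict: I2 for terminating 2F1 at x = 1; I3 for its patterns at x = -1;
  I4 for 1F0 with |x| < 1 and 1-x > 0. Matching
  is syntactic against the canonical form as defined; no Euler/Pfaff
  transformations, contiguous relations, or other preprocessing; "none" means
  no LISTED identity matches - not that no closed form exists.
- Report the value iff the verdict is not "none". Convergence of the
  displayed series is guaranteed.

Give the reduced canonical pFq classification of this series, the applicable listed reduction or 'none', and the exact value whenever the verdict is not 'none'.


Key step: from the first term \frac{11}{8}: the product of the first k integers (prefactor 11/8) is k!.
Consecutive-term ratio: r(k) = -\frac{2}{5} * (k-10) / [(k+2) (k+1)] - rational; roots negated = parameters, x = -\frac{2}{5}, C = \frac{11}{8}.

Canonical form: C = \frac{11}{8} times 1F1 with upper {-10}, lower {2}, x = -\frac{2}{5}. Verdict: terminating at k = 10: the factor (-10)_k kills every later term; summing the 11 survivors is exact. Its exact value is \frac{2318856313493}{369140625000}.


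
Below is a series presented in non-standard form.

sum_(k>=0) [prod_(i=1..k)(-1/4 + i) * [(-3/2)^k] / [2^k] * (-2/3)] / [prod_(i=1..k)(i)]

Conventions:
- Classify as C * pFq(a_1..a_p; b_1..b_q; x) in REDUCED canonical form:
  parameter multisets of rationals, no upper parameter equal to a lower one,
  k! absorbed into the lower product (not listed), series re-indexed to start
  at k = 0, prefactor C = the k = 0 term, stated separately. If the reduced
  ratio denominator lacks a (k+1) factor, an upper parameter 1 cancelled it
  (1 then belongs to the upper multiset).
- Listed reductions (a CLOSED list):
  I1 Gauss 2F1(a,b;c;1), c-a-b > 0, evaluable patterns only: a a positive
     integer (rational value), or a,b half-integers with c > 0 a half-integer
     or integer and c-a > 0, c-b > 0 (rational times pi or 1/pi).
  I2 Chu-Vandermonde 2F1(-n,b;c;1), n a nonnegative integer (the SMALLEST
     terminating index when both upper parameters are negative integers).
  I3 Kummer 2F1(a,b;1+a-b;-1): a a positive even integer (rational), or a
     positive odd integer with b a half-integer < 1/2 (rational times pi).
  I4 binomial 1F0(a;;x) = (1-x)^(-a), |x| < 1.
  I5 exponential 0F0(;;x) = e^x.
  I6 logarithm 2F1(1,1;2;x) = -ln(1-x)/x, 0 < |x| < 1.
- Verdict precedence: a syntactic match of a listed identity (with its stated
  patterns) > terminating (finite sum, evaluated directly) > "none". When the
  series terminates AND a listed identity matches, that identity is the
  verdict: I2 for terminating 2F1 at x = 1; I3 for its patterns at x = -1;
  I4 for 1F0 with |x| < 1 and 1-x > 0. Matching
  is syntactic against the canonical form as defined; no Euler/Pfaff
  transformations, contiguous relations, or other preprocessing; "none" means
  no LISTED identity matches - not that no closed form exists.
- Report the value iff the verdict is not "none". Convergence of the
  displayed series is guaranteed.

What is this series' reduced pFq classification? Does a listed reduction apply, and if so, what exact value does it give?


Classification (C = -2/3): 1F0 with upper {3/4}, lower {-}, argument x = -3/4. Verdict (x = -3/4): the binomial series (I4) applies (the 1F0 binomial series: exponent -3/4, x = -3/4). Exact value: (-2/3) * (7/4)^(-3/4).

Key observation: t_0 = -2/3 here, and the running product (C = -2/3, x = -3/4) telescopes to a rising factorial.
Consecutive-term ratio: r(k) = (-3/4) * (k+3/4) / [(k+1)] - rational; roots negated = parameters, x = (-3/4), C = -2/3.


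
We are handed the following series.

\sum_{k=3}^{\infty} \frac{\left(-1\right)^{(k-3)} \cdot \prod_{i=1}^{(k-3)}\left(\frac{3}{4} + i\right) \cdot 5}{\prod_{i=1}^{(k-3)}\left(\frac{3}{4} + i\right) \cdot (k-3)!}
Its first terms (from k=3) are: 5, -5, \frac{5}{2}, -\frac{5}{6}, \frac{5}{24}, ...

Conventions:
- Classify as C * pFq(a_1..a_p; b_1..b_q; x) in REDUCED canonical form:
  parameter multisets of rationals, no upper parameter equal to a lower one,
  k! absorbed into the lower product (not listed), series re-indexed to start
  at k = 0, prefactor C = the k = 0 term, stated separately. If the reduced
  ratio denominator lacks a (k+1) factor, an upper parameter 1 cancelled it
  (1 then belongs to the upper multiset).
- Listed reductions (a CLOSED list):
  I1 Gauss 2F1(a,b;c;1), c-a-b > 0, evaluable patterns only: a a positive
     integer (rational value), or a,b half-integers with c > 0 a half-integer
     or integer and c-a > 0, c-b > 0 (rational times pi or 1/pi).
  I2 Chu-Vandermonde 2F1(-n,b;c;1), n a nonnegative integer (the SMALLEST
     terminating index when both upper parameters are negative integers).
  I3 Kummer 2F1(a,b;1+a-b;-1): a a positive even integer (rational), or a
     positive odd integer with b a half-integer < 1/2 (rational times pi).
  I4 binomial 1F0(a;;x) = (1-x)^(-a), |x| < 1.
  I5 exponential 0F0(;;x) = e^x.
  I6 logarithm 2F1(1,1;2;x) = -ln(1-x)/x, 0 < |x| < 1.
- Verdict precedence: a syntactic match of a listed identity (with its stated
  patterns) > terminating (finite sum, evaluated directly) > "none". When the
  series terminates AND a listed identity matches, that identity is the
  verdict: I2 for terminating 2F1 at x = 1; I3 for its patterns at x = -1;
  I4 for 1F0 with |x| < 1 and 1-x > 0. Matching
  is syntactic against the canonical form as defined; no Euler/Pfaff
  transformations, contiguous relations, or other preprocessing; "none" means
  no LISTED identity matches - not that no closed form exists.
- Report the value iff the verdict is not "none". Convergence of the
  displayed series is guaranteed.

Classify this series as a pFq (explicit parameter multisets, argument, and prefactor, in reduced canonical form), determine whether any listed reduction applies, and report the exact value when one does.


Structural cue: t_0 = 5 here, and the lower running product (prefactor 5) is a rising factorial.
Adjacent-term ratio: r(k) = -1 * 1 / [(k+1)] ; factor over Q: parameters, x = -1, and C = 5.

With C = 5: the canonical form is 0F0(-; -; -1). Verdict (x = -1): exponential (I5) applies (the 0F0 exponential series at x = -1). Hence: 5 \cdot e^{-1}.


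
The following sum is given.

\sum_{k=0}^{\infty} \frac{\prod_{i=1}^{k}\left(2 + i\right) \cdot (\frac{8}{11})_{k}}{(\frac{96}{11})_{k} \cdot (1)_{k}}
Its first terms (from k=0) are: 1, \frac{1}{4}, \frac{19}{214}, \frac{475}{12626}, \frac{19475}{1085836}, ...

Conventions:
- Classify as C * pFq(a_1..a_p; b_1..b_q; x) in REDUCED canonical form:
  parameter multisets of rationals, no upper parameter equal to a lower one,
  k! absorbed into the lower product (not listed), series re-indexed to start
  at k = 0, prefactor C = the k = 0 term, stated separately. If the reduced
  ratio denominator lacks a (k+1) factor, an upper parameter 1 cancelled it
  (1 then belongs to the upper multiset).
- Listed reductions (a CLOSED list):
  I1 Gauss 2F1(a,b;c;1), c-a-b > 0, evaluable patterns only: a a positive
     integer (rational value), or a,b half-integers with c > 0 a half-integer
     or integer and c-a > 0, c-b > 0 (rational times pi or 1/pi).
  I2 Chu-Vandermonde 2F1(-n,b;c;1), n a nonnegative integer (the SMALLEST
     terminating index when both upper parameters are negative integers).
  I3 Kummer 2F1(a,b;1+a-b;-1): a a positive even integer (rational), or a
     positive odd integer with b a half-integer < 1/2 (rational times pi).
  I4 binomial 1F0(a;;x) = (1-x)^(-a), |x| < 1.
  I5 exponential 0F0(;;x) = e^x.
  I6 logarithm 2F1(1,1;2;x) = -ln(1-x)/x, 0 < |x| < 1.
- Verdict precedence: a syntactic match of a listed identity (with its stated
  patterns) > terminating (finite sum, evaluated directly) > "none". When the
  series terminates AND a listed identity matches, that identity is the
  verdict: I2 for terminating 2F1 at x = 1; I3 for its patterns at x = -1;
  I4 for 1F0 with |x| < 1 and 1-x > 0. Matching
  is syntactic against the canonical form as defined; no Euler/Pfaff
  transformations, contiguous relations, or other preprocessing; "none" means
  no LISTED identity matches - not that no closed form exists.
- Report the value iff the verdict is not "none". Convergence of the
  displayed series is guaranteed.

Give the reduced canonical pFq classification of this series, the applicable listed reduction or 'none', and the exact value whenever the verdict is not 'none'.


With C = 1: the canonical form is 2F1(\frac{8}{11}, 3; \frac{96}{11}; 1). Verdict at x = 1: Gauss (I1, integer-parameter pattern) matches (x = 1: the Gamma ratio telescopes since c-a-b = 5 > 0 and a = 3 in Z>0). Exact value: \frac{1887}{1331}.

The tell: from the first term 1: (1)_k (C = 1, x = 1) is k! itself.
Term ratio: r(k) = 1 * (k+\frac{8}{11}) (k+3) / [(k+\frac{96}{11}) (k+1)] ; factor over Q: parameters, x = 1, and C = 1.


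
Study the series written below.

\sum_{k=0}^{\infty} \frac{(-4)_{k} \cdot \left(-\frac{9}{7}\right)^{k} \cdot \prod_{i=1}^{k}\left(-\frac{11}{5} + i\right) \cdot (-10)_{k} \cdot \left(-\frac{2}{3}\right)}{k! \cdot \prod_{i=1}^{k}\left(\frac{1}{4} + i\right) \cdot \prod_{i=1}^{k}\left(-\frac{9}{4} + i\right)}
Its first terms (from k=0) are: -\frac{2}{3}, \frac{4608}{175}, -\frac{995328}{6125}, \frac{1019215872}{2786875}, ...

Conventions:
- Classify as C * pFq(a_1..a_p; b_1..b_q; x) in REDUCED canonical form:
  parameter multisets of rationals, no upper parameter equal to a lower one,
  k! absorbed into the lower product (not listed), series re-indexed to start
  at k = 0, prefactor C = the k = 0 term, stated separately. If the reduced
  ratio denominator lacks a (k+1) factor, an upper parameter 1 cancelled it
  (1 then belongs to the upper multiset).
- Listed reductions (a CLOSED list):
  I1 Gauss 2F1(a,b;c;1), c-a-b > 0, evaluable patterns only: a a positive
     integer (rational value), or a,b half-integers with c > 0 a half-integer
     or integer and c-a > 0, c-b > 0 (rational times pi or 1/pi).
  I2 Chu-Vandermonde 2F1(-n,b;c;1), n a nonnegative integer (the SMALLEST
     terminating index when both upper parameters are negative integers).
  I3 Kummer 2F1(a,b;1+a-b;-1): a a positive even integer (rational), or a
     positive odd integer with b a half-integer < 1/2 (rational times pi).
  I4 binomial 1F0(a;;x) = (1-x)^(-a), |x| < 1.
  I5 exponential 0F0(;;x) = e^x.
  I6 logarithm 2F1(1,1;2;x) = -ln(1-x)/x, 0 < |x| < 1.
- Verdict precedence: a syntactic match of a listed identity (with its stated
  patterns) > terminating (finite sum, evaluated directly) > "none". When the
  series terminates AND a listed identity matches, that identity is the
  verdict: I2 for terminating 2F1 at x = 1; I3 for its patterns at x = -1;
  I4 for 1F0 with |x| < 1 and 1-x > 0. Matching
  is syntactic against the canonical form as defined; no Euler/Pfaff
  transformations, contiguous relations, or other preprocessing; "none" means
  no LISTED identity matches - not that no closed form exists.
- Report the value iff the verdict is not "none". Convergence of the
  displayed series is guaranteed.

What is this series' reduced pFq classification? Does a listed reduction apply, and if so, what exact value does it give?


Key observation: x = -\frac{9}{7} and the running product (C = -2/3, x = -9/7) telescopes to a rising factorial.
Adjacent-term ratio: r(k) = -\frac{9}{7} * (k-10) (k-4) (k-\frac{6}{5}) / [(k-\frac{5}{4}) (k+\frac{5}{4}) (k+1)] - rational in k. x = -\frac{9}{7}; t_0 = -\frac{2}{3}; negate the roots.

Reduced: x = -\frac{9}{7}, 3F2, upper = {-10, -4, -\frac{6}{5}}, lower = {-\frac{5}{4}, \frac{5}{4}}, C = -\frac{2}{3}. Verdict: terminating - upper -4 stops the sum at k = 4; the 5 terms are added exactly. Value: \frac{147913188286}{4974571875}.


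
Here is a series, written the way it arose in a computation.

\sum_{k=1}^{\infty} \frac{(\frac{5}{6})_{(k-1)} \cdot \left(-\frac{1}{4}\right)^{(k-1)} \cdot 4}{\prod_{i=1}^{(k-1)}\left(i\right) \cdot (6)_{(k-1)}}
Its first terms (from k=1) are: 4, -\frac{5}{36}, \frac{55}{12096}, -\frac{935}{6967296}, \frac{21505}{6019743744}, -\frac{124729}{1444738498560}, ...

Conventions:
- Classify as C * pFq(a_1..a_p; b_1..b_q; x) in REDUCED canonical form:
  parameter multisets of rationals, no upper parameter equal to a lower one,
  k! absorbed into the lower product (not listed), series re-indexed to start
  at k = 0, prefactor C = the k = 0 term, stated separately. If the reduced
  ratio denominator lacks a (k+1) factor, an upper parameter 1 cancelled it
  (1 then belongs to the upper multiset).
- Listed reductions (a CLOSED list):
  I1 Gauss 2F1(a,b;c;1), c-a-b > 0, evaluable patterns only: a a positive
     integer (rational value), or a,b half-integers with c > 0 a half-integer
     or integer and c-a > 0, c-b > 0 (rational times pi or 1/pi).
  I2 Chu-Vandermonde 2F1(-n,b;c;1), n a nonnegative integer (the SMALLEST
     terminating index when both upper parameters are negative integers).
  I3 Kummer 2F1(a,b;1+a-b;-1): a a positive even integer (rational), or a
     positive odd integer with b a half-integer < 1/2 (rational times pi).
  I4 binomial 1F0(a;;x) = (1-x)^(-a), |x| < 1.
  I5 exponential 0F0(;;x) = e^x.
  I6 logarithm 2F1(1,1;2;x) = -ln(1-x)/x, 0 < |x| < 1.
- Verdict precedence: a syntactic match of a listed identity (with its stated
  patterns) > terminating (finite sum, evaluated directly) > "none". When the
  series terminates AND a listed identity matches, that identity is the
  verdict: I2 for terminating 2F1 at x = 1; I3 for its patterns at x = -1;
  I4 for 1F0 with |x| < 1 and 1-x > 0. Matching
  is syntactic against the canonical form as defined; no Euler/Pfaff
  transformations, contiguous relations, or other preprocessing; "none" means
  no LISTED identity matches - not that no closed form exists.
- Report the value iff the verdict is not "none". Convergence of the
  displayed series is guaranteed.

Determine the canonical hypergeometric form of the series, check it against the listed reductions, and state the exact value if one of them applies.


Key observation: from the first term 4: the product of the first k integers (prefactor 4) is k!.
Term ratio: r(k) = -\frac{1}{4} * (k+\frac{5}{6}) / [(k+6) (k+1)] - rational; roots negated = parameters, x = -\frac{1}{4}, C = 4.

At argument -\frac{1}{4}: a 1F1 with upper {\frac{5}{6}}, lower {6}, scaled by C = 4. Verdict: none. A 1F1 with upper {\frac{5}{6}} fits none of I1-I6 at x = -\frac{1}{4}; the sum runs forever.


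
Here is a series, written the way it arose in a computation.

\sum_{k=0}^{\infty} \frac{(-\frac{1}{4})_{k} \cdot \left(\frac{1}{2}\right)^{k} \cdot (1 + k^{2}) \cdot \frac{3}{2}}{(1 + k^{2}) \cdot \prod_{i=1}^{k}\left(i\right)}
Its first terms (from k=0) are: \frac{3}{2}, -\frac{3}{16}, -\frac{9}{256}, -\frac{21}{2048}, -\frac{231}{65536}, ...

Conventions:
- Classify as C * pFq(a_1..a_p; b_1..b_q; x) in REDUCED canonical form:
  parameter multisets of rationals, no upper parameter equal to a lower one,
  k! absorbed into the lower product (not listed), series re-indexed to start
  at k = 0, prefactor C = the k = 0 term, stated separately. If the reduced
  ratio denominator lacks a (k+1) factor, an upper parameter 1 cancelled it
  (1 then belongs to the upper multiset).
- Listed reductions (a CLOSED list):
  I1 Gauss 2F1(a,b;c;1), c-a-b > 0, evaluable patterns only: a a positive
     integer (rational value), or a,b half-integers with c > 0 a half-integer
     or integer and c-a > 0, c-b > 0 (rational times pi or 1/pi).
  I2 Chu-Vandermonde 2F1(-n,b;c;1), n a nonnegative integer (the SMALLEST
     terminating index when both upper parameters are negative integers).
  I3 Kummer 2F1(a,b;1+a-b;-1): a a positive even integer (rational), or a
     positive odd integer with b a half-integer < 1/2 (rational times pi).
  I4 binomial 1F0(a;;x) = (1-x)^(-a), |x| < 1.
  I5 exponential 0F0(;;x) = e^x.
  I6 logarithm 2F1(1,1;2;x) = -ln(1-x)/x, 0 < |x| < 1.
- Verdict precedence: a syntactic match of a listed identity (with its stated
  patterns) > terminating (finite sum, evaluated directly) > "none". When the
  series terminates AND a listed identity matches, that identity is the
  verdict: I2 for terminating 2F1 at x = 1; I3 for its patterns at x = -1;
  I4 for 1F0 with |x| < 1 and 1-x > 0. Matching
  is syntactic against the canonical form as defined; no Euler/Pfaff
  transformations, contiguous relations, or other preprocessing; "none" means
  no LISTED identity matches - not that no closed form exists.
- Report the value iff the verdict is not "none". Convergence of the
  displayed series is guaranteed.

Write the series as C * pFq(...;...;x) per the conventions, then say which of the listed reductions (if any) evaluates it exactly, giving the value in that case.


At argument \frac{1}{2}: a 1F0 with upper {-\frac{1}{4}}, lower {-}, scaled by C = \frac{3}{2}. Verdict at x = \frac{1}{2}: the I4 binomial reduction matches (the 1F0 binomial series: exponent 1/4, x = \frac{1}{2}). Sum: \frac{3}{2} \cdot \left(\frac{1}{2}\right)^{\frac{1}{4}}.

Structural cue: t_0 = \frac{3}{2} here, and the product of the first k integers (prefactor 3/2) is k!.
Adjacent-term ratio: r(k) = \frac{1}{2} * (k-\frac{1}{4}) / [(k+1)] - rational; roots negated = parameters, x = \frac{1}{2}, C = \frac{3}{2}.
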